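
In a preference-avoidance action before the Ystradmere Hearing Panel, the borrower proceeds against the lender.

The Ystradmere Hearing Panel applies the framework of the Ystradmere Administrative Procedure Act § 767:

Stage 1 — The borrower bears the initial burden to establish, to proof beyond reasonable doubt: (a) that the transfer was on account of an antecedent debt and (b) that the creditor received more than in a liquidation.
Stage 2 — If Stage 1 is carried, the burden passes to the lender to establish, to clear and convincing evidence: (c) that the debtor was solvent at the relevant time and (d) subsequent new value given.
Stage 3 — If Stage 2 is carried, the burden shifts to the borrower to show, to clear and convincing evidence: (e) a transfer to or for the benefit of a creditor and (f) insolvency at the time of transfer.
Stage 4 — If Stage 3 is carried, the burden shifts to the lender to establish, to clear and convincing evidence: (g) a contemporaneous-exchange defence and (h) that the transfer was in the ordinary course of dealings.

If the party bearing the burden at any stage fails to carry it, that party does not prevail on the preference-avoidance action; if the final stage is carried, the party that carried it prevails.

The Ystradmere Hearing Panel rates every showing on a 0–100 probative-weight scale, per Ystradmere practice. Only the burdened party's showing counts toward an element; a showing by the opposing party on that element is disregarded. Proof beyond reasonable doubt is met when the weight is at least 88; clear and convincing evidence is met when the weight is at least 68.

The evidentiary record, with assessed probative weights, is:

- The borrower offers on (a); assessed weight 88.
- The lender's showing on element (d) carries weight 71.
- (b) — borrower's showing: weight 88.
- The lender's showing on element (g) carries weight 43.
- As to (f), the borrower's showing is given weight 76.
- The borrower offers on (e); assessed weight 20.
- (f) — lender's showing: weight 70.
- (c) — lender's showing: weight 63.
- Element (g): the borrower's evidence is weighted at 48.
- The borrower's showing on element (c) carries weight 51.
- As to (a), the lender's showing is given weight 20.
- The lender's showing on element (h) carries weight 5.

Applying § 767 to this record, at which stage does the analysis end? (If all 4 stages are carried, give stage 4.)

Stage 1 — burden on borrower; standard: proof beyond reasonable doubt (weight is at least 88).
    (a): 88 (lender's 20 disregarded) ≥ 88 [met]
    (b): 88 ≥ 88 [met]
  Stage 1 is satisfied; the onus moves to the lender.
Stage 2 — burden on lender; standard: clear and convincing evidence (weight is at least 68).
    (c): 63 (borrower's 51 disregarded) < 68 [not met]
    (d): 71 ≥ 68 [met]
  Stage 2 not carried; the lender fails its burden.
The borrower prevails.

stage 2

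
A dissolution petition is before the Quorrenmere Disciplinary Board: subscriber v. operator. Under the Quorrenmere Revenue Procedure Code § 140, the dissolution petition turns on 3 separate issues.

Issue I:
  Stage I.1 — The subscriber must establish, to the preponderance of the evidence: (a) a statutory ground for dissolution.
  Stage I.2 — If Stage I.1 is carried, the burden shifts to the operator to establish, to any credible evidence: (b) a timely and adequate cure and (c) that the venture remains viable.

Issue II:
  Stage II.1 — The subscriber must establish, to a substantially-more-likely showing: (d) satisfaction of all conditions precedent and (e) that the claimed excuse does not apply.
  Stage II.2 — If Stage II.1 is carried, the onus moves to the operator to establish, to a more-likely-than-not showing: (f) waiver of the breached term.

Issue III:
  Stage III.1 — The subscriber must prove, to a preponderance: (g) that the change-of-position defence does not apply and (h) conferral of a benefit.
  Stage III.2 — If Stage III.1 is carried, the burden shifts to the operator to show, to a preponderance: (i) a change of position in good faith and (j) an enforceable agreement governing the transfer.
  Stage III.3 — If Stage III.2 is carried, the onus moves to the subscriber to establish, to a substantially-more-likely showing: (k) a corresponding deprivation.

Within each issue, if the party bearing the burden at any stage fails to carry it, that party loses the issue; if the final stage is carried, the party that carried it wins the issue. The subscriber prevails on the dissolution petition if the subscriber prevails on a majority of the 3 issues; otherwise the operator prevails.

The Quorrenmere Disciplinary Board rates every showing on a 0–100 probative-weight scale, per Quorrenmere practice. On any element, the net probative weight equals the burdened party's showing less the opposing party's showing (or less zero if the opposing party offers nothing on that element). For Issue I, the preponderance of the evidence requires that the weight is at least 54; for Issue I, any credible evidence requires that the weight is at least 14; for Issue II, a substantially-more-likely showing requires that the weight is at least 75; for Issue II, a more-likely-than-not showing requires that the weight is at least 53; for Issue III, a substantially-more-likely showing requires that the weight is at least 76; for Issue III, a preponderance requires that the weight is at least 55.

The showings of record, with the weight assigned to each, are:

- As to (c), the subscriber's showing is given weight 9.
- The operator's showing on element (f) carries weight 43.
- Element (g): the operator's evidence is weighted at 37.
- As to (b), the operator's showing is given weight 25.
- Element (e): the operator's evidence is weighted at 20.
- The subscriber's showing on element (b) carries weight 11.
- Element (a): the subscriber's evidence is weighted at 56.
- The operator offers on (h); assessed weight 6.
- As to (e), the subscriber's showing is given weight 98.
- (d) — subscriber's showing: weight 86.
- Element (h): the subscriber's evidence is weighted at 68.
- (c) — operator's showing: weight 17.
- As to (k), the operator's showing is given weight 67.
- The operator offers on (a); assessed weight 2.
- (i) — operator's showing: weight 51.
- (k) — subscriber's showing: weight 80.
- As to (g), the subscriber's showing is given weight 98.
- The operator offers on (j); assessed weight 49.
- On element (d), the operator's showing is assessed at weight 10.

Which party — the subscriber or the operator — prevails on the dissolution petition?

subscriber

— Issue I —
Stage I.1 (subscriber, the preponderance of the evidence, weight is at least 54): (a) net 56−2=54 ≥ 54 — meets.
  All elements met. The burden passes to the operator.
Stage I.2 (operator, any credible evidence, weight is at least 14): (b) net 25−11=14 ≥ 14 — meets; (c) net 17−9=8 < 14 — fails.
  Not every element is met, so the operator fails to carry Stage I.2.
The subscriber prevails on this issue.
— Issue II —
Stage II.1 (subscriber, a substantially-more-likely showing, weight is at least 75): (d) net 86−10=76 ≥ 75 — meets; (e) net 98−20=78 ≥ 75 — meets.
  Stage II.1 is satisfied; the onus moves to the operator.
Stage II.2 (operator, a more-likely-than-not showing, weight is at least 53): (f) 43 < 53 — fails.
  The operator does not carry Stage II.2.
The subscriber prevails on this issue.
— Issue III —
At Stage III.1 the subscriber must meet a preponderance (weight is at least 55): on (g) the weight is 98 less the opposing 37 gives net 61, which does reach 55, so (g) meets the standard; on (h) the weight is 68 less the opposing 6 gives net 62, ≥ 55, so (h) meets the standard.
  Stage III.1 carried; the burden shifts to the operator.
At Stage III.2 the operator must meet a preponderance (weight is at least 55): on (i) the weight is 51, which does not reach 55, so (i) does not meet the standard; on (j) the weight is 49, < 55, so (j) does not meet the standard.
  Not every element is met, so the operator fails to carry Stage III.2.
The analysis ends at Stage III.2; the subscriber prevails on this issue.
Per-issue: Issue I → subscriber; Issue II → subscriber; Issue III → subscriber. The subscriber must prevail on a majority of issues; overall, the subscriber prevails.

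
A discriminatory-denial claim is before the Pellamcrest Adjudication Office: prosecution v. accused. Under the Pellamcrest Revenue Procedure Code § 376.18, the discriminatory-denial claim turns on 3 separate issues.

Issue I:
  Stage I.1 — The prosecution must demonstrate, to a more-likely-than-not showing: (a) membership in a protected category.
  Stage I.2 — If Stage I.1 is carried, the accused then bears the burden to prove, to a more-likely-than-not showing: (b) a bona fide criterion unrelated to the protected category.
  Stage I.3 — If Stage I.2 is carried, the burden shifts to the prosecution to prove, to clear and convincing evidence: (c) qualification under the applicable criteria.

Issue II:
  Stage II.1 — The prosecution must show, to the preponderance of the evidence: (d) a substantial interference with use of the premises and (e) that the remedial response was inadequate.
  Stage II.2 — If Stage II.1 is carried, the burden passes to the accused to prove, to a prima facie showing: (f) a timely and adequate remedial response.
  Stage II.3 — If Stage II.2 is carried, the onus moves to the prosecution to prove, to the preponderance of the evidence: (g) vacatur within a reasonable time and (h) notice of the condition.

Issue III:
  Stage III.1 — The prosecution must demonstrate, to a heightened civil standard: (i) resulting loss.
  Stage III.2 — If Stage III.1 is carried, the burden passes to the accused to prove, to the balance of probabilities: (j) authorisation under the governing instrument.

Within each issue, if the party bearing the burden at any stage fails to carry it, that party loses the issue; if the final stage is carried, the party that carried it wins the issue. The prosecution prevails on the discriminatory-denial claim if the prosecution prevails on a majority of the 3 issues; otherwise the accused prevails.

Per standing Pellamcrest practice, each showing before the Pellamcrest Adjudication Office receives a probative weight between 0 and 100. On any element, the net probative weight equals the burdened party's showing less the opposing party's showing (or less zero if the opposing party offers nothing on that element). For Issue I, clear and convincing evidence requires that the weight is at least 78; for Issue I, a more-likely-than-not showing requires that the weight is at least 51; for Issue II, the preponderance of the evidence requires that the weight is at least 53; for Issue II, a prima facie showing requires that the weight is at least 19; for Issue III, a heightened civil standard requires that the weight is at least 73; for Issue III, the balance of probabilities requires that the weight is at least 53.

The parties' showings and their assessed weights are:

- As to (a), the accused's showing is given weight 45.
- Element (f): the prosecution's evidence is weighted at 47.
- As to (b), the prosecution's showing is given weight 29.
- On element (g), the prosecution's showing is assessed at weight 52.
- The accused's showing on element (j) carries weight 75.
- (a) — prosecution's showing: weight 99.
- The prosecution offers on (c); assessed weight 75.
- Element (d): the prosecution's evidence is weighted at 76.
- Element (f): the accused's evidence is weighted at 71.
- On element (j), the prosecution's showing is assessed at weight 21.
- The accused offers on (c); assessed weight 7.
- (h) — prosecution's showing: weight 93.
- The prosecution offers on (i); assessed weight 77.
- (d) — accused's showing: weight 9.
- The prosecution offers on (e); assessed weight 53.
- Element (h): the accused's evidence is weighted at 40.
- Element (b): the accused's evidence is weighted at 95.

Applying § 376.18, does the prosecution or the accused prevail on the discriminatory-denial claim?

— Issue I —
Stage I.1 (prosecution, a more-likely-than-not showing, weight is at least 51): (a) net 99−45=54 ≥ 51 — meets.
  All elements met. The burden passes to the accused.
Stage I.2 (accused, a more-likely-than-not showing, weight is at least 51): (b) net 95−29=66 ≥ 51 — meets.
  Stage I.2 is satisfied; the onus moves to the prosecution.
Stage I.3 (prosecution, clear and convincing evidence, weight is at least 78): (c) net 75−7=68 < 78 — fails.
  Not every element is met, so the prosecution fails to carry Stage I.3.
So the accused prevails on this issue.
— Issue II —
Stage II.1 (prosecution, the preponderance of the evidence, weight is at least 53): (d) net 76−9=67 ≥ 53 — meets; (e) 53 ≥ 53 — meets.
  The prosecution carries Stage II.1; the accused now bears the burden.
Stage II.2 (accused, a prima facie showing, weight is at least 19): (f) net 71−47=24 ≥ 19 — meets.
  All elements met. The burden passes to the prosecution.
Stage II.3 (prosecution, the preponderance of the evidence, weight is at least 53): (g) 52 < 53 — fails; (h) net 93−40=53 ≥ 53 — meets.
  The prosecution does not carry Stage II.3.
So the accused prevails on this issue.
— Issue III —
Stage III.1 — burden on prosecution; standard: a heightened civil standard (weight is at least 73).
    (i): 77 ≥ 73 [met]
  All elements met. The burden passes to the accused.
Stage III.2 — burden on accused; standard: the balance of probabilities (weight is at least 53).
    (j): 75 − 21 = 54 ≥ 53 [met]
  The accused carries the last stage.
With every stage satisfied, the accused prevails on this issue.
Per-issue: Issue I → accused; Issue II → accused; Issue III → accused. The prosecution must prevail on a majority of issues; overall, the accused prevails.

accused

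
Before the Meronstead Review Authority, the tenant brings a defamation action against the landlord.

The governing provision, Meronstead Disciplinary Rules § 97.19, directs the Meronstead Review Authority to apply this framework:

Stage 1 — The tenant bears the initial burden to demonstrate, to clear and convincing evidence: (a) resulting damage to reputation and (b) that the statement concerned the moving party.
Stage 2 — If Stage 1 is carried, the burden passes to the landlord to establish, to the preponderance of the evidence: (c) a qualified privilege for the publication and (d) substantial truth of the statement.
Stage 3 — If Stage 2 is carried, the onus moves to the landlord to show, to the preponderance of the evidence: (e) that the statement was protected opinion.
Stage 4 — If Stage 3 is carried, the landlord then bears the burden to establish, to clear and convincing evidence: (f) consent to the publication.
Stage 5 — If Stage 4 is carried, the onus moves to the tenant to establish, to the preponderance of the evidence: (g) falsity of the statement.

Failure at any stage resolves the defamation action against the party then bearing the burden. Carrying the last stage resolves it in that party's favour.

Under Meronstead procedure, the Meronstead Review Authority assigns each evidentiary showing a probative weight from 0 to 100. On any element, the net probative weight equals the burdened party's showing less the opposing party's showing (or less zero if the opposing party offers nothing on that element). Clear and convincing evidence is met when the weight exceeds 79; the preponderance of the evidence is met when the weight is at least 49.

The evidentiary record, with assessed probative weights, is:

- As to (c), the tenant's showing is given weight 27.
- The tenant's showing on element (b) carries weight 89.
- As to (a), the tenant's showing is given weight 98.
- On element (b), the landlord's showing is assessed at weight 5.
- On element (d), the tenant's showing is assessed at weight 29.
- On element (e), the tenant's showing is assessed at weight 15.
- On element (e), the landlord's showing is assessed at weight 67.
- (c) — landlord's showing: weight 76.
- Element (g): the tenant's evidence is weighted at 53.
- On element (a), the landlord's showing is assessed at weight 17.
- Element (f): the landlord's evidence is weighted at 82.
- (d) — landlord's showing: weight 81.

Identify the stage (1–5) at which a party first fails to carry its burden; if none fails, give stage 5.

stage 5

Stage 1 — burden on tenant; standard: clear and convincing evidence (weight exceeds 79).
    (a): 98 − 17 = 81 > 79 [met]
    (b): 89 − 5 = 84 > 79 [met]
  The tenant carries Stage 1; the landlord now bears the burden.
Stage 2 — burden on landlord; standard: the preponderance of the evidence (weight is at least 49).
    (c): 76 − 27 = 49 ≥ 49 [met]
    (d): 81 − 29 = 52 ≥ 49 [met]
  Stage 2 carried; the burden remains with the landlord.
Stage 3 — burden on landlord; standard: the preponderance of the evidence (weight is at least 49).
    (e): 67 − 15 = 52 ≥ 49 [met]
  Stage 3 is satisfied; the landlord continues to bear the burden.
Stage 4 — burden on landlord; standard: clear and convincing evidence (weight exceeds 79).
    (f): 82 > 79 [met]
  Stage 4 is satisfied; the onus moves to the tenant.
Stage 5 — burden on tenant; standard: the preponderance of the evidence (weight is at least 49).
    (g): 53 ≥ 49 [met]
  All elements met at the final stage.
Every stage carried; the tenant prevails.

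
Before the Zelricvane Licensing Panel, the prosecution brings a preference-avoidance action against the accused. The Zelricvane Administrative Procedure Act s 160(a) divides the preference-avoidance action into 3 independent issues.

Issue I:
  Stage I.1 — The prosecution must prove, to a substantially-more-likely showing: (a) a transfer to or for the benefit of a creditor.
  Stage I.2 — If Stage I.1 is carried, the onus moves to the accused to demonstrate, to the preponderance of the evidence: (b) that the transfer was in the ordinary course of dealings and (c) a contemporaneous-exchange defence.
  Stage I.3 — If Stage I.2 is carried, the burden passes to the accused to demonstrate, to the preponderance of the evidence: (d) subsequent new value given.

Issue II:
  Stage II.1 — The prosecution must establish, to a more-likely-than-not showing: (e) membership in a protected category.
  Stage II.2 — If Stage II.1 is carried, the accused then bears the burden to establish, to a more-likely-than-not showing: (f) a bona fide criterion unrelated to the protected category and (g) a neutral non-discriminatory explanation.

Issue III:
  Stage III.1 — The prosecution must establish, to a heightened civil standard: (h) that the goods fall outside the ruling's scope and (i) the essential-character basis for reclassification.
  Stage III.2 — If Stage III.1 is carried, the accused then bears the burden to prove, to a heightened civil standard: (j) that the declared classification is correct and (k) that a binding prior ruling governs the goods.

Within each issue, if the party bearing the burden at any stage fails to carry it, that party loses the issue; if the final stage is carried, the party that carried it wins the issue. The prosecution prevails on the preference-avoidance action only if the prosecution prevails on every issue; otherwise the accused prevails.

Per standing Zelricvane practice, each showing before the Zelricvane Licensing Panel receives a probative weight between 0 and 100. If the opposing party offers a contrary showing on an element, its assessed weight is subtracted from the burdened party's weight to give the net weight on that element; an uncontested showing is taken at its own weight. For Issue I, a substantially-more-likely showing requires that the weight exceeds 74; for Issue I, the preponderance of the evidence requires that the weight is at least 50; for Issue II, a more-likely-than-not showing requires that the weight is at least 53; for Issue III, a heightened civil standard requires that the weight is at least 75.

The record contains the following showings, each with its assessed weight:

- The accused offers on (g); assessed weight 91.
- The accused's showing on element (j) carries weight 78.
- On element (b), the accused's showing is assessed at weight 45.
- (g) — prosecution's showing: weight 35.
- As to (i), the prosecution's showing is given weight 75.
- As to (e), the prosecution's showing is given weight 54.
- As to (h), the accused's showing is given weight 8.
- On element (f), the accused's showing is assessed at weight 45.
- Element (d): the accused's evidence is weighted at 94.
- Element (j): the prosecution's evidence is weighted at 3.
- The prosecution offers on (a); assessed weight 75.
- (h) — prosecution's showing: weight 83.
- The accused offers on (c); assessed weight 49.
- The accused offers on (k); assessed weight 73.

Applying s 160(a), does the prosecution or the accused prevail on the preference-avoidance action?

prosecution

— Issue I —
At Stage I.1 the prosecution must meet a substantially-more-likely showing (weight exceeds 74): on (a) the weight is 75, > 74, so (a) meets the standard.
  The prosecution carries Stage I.1; the accused now bears the burden.
At Stage I.2 the accused must meet the preponderance of the evidence (weight is at least 50): on (b) the weight is 45, which does not reach 50, so (b) does not meet the standard; on (c) the weight is 49, < 50, so (c) does not meet the standard.
  The accused does not carry Stage I.2.
The analysis ends at Stage I.2; the prosecution prevails on this issue.
— Issue II —
Stage II.1 — burden on prosecution; standard: a more-likely-than-not showing (weight is at least 53).
    (e): 54 ≥ 53 [met]
  The prosecution carries Stage II.1; the accused now bears the burden.
Stage II.2 — burden on accused; standard: a more-likely-than-not showing (weight is at least 53).
    (f): 45 < 53 [not met]
    (g): 91 − 35 = 56 ≥ 53 [met]
  Stage II.2 not carried; the accused fails its burden.
The prosecution prevails on this issue.
— Issue III —
At Stage III.1 the prosecution must meet a heightened civil standard (weight is at least 75): on (h) the weight is 83 less the opposing 8 gives net 75, ≥ 75, so (h) meets the standard; on (i) the weight is 75, which does reach 75, so (i) meets the standard.
  Stage III.1 is satisfied; the onus moves to the accused.
At Stage III.2 the accused must meet a heightened civil standard (weight is at least 75): on (j) the weight is 78 less the opposing 3 gives net 75, which does reach 75, so (j) meets the standard; on (k) the weight is 73, < 75, so (k) does not meet the standard.
  Not every element is met, so the accused fails to carry Stage III.2.
The analysis ends at Stage III.2; the prosecution prevails on this issue.
Per-issue: Issue I → prosecution; Issue II → prosecution; Issue III → prosecution. The prosecution must prevail on every issue; overall, the prosecution prevails.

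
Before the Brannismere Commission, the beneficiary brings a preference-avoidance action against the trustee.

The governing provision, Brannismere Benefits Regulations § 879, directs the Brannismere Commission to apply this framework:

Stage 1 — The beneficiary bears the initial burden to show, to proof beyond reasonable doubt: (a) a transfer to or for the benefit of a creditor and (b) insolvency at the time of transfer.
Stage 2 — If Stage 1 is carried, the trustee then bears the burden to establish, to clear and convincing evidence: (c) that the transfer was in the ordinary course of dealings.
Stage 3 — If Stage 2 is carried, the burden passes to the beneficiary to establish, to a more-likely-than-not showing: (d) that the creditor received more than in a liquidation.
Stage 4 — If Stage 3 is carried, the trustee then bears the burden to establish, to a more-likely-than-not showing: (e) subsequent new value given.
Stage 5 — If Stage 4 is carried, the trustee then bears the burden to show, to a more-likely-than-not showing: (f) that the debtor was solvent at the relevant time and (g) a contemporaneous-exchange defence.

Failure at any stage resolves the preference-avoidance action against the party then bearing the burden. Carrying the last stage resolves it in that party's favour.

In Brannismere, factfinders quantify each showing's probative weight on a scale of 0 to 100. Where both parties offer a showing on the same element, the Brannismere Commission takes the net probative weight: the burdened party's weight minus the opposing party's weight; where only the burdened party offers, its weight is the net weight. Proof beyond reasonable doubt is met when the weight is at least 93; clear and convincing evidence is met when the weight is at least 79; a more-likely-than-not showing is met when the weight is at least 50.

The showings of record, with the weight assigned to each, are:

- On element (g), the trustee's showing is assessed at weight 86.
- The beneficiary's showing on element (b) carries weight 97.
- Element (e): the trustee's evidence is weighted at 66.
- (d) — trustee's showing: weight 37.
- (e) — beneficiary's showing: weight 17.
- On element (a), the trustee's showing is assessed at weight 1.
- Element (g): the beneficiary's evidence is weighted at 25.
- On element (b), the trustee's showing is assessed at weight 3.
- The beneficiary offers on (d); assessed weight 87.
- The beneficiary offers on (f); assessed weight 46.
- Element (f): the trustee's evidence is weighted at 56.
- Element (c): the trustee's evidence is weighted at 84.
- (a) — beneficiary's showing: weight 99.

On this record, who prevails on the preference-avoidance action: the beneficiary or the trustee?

beneficiary

Stage 1 — burden on beneficiary; standard: proof beyond reasonable doubt (weight is at least 93).
    (a): 99 − 1 = 98 ≥ 93 [met]
    (b): 97 − 3 = 94 ≥ 93 [met]
  All elements met. The burden passes to the trustee.
Stage 2 — burden on trustee; standard: clear and convincing evidence (weight is at least 79).
    (c): 84 ≥ 79 [met]
  The trustee carries Stage 2; the beneficiary now bears the burden.
Stage 3 — burden on beneficiary; standard: a more-likely-than-not showing (weight is at least 50).
    (d): 87 − 37 = 50 ≥ 50 [met]
  The beneficiary carries Stage 3; the trustee now bears the burden.
Stage 4 — burden on trustee; standard: a more-likely-than-not showing (weight is at least 50).
    (e): 66 − 17 = 49 < 50 [not met]
  Stage 4 not carried; the trustee fails its burden.
The analysis ends at Stage 4; the beneficiary prevails.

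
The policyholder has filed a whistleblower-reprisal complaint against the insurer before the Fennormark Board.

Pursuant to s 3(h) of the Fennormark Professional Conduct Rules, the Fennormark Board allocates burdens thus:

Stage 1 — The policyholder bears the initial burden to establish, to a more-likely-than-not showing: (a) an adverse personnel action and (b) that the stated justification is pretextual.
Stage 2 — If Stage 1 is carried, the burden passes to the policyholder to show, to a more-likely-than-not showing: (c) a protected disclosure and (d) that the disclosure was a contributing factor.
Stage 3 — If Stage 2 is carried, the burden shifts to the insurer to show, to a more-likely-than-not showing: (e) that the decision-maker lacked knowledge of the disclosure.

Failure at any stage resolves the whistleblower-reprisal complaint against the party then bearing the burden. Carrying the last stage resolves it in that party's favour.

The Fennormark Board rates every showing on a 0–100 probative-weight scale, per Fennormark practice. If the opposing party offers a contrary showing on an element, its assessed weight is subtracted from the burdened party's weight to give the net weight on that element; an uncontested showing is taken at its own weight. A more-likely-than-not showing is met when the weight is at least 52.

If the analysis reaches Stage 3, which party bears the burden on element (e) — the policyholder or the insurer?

Stage 3's rule assigns the burden to the insurer (to a more-likely-than-not showing).

insurer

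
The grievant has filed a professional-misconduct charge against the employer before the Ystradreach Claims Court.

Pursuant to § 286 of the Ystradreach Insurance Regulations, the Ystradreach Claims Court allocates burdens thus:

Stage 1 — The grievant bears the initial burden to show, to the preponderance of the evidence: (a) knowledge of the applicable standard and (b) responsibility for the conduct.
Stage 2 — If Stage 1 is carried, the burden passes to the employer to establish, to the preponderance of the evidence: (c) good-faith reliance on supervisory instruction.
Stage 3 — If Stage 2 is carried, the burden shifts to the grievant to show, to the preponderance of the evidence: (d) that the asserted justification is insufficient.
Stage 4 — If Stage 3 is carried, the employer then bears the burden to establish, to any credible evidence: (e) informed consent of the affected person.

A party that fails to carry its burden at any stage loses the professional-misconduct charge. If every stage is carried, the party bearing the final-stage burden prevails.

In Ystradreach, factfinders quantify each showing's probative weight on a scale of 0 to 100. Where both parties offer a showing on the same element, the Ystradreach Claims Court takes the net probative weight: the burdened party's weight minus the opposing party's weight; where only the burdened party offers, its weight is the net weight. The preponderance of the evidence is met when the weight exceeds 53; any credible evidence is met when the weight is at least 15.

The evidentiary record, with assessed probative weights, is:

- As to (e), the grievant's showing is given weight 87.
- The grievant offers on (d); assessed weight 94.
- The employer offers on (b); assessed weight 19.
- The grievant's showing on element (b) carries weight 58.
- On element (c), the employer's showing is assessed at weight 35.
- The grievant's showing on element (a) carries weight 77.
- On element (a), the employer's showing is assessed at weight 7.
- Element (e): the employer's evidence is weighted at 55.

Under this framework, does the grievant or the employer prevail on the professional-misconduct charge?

employer

Stage 1 (grievant, the preponderance of the evidence, weight exceeds 53): (a) net 77−7=70 > 53 — meets; (b) net 58−19=39 ≤ 53 — fails.
  Not every element is met, so the grievant fails to carry Stage 1.
The employer prevails.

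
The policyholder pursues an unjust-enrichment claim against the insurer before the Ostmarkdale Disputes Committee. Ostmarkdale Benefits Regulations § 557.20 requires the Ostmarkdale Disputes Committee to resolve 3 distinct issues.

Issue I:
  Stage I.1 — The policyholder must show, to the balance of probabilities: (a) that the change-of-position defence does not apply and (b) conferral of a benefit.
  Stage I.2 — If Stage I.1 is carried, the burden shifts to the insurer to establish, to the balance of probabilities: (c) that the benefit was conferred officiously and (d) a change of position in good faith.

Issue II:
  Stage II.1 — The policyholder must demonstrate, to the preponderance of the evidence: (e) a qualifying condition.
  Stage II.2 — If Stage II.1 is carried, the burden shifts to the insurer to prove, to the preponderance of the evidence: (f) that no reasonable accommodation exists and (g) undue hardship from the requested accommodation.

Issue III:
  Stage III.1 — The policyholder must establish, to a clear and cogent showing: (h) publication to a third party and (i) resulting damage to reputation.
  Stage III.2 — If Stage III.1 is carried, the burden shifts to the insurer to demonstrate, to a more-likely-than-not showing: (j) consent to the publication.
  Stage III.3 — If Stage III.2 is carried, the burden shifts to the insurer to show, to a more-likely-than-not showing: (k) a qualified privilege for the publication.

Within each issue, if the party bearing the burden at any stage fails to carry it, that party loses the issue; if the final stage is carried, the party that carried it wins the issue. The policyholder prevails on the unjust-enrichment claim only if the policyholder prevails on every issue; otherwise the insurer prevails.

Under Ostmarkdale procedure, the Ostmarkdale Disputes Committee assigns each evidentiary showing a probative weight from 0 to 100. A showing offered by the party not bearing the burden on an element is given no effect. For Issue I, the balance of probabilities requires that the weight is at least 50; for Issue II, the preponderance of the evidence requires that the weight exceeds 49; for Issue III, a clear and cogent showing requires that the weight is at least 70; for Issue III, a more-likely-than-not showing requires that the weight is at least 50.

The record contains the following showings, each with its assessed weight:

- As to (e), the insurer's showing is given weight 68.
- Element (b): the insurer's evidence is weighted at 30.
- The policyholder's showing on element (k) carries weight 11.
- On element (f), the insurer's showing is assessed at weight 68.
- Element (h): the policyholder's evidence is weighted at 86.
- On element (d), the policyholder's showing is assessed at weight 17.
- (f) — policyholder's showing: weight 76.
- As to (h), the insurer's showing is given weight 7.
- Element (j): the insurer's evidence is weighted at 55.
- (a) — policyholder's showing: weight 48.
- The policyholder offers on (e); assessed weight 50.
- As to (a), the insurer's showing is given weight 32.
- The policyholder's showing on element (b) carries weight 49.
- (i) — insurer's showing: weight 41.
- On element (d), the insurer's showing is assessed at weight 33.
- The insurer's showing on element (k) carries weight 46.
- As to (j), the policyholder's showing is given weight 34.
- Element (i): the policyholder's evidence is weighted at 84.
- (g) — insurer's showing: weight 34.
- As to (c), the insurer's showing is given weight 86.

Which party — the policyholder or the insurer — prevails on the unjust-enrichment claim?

— Issue I —
At Stage I.1 the policyholder must meet the balance of probabilities (weight is at least 50): on (a) the weight is 48 (the insurer's 32 is given no effect), < 50, so (a) does not meet the standard; on (b) the weight is 49 (the insurer's 30 is given no effect), < 50, so (b) does not meet the standard.
  The policyholder does not carry Stage I.1.
The analysis ends at Stage I.1; the insurer prevails on this issue.
— Issue II —
Stage II.1 — burden on policyholder; standard: the preponderance of the evidence (weight exceeds 49).
    (e): 50 (insurer's 68 disregarded) > 49 [met]
  All elements met. The burden passes to the insurer.
Stage II.2 — burden on insurer; standard: the preponderance of the evidence (weight exceeds 49).
    (f): 68 (policyholder's 76 disregarded) > 49 [met]
    (g): 34 ≤ 49 [not met]
  Not every element is met, so the insurer fails to carry Stage II.2.
The policyholder prevails on this issue.
— Issue III —
At Stage III.1 the policyholder must meet a clear and cogent showing (weight is at least 70): on (h) the weight is 86 (the insurer's 7 is given no effect), which does reach 70, so (h) meets the standard; on (i) the weight is 84 (the insurer's 41 is given no effect), which does reach 70, so (i) meets the standard.
  The policyholder carries Stage III.1; the insurer now bears the burden.
At Stage III.2 the insurer must meet a more-likely-than-not showing (weight is at least 50): on (j) the weight is 55 (the policyholder's 34 is given no effect), ≥ 50, so (j) meets the standard.
  All elements met. The insurer retains the burden for Stage III.3.
At Stage III.3 the insurer must meet a more-likely-than-not showing (weight is at least 50): on (k) the weight is 46 (the policyholder's 11 is given no effect), < 50, so (k) does not meet the standard.
  Stage III.3 not carried; the insurer fails its burden.
The analysis ends at Stage III.3; the policyholder prevails on this issue.
Per-issue: Issue I → insurer; Issue II → policyholder; Issue III → policyholder. The policyholder must prevail on every issue; overall, the insurer prevails.

insurer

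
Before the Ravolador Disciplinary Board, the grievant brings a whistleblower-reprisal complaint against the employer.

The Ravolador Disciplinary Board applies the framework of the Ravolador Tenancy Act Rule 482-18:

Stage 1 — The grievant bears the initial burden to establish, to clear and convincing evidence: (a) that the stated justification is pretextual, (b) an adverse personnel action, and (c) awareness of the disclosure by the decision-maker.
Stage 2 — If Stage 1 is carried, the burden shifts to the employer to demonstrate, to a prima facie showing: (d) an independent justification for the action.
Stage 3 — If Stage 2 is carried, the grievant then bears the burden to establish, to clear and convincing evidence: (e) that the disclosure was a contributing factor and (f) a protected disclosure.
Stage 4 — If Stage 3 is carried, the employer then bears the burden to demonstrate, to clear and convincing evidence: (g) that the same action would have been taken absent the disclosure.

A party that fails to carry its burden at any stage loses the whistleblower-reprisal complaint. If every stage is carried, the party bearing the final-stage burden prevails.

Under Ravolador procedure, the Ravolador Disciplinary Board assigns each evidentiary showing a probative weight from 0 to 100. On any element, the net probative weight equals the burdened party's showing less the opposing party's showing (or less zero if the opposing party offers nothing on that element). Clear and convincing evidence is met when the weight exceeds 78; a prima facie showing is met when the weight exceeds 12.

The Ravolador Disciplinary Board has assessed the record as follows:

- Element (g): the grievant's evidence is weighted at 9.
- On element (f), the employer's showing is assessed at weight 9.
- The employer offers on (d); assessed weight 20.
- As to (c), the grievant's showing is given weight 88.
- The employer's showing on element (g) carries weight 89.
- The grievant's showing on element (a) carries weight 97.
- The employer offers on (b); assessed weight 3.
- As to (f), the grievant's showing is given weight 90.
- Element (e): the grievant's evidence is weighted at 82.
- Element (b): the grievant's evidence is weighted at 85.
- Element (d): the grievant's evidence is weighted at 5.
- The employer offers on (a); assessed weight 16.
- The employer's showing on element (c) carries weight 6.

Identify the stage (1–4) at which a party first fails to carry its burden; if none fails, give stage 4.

stage 4

Stage 1 (grievant, clear and convincing evidence, weight exceeds 78): (a) net 97−16=81 > 78 — meets; (b) net 85−3=82 > 78 — meets; (c) net 88−6=82 > 78 — meets.
  Stage 1 is satisfied; the onus moves to the employer.
Stage 2 (employer, a prima facie showing, weight exceeds 12): (d) net 20−5=15 > 12 — meets.
  Stage 2 carried; the burden shifts to the grievant.
Stage 3 (grievant, clear and convincing evidence, weight exceeds 78): (e) 82 > 78 — meets; (f) net 90−9=81 > 78 — meets.
  Stage 3 is satisfied; the onus moves to the employer.
Stage 4 (employer, clear and convincing evidence, weight exceeds 78): (g) net 89−9=80 > 78 — meets.
  All elements met at the final stage.
With every stage satisfied, the employer prevails.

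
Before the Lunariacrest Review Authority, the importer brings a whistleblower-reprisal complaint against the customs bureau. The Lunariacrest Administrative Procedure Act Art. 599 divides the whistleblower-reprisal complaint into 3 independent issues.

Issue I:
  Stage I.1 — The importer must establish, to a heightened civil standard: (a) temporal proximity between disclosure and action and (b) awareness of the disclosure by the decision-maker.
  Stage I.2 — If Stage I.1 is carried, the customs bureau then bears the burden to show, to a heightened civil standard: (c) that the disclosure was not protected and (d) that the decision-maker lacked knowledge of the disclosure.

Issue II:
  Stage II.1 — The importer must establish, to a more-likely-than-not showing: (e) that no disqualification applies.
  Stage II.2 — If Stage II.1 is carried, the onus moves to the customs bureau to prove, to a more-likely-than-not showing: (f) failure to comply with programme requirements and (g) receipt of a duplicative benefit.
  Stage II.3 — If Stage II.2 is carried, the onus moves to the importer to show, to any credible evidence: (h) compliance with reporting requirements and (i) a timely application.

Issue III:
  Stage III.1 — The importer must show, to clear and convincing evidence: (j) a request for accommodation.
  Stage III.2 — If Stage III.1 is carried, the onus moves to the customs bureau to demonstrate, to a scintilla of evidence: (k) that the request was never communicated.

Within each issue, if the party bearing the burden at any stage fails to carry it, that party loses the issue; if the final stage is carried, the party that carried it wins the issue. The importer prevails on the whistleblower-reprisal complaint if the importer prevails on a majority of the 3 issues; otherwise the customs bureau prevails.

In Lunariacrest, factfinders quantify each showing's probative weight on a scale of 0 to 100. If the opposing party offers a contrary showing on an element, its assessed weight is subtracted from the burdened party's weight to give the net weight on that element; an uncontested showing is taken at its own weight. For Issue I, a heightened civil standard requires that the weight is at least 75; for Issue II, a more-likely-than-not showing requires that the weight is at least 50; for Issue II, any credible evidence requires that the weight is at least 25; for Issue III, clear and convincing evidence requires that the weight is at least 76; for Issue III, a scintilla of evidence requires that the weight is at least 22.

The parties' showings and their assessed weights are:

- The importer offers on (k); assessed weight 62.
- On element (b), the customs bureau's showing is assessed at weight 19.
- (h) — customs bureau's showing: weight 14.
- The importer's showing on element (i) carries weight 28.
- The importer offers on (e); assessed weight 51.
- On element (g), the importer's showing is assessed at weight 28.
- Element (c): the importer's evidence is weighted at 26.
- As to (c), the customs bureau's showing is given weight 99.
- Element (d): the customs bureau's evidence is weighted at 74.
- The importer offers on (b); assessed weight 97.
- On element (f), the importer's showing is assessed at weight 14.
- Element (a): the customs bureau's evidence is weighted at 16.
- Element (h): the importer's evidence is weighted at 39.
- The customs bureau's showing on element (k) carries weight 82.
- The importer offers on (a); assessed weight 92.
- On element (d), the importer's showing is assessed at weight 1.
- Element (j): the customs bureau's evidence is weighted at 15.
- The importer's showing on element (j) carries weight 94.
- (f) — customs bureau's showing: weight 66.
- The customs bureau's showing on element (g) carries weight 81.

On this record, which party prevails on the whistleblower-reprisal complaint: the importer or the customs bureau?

— Issue I —
At Stage I.1 the importer must meet a heightened civil standard (weight is at least 75): on (a) the weight is 92 less the opposing 16 gives net 76, ≥ 75, so (a) meets the standard; on (b) the weight is 97 less the opposing 19 gives net 78, ≥ 75, so (b) meets the standard.
  The importer carries Stage I.1; the customs bureau now bears the burden.
At Stage I.2 the customs bureau must meet a heightened civil standard (weight is at least 75): on (c) the weight is 99 less the opposing 26 gives net 73, which does not reach 75, so (c) does not meet the standard; on (d) the weight is 74 less the opposing 1 gives net 73, < 75, so (d) does not meet the standard.
  Stage I.2 not carried; the customs bureau fails its burden.
The analysis ends at Stage I.2; the importer prevails on this issue.
— Issue II —
Stage II.1 (importer, a more-likely-than-not showing, weight is at least 50): (e) 51 ≥ 50 — meets.
  Stage II.1 is satisfied; the onus moves to the customs bureau.
Stage II.2 (customs bureau, a more-likely-than-not showing, weight is at least 50): (f) net 66−14=52 ≥ 50 — meets; (g) net 81−28=53 ≥ 50 — meets.
  Stage II.2 is satisfied; the onus moves to the importer.
Stage II.3 (importer, any credible evidence, weight is at least 25): (h) net 39−14=25 ≥ 25 — meets; (i) 28 ≥ 25 — meets.
  The importer carries the last stage.
Every stage carried; the importer prevails on this issue.
— Issue III —
Stage III.1 — burden on importer; standard: clear and convincing evidence (weight is at least 76).
    (j): 94 − 15 = 79 ≥ 76 [met]
  All elements met. The burden passes to the customs bureau.
Stage III.2 — burden on customs bureau; standard: a scintilla of evidence (weight is at least 22).
    (k): 82 − 62 = 20 < 22 [not met]
  The customs bureau does not carry Stage III.2.
The analysis ends at Stage III.2; the importer prevails on this issue.
Per-issue: Issue I → importer; Issue II → importer; Issue III → importer. The importer must prevail on a majority of issues; overall, the importer prevails.

importer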